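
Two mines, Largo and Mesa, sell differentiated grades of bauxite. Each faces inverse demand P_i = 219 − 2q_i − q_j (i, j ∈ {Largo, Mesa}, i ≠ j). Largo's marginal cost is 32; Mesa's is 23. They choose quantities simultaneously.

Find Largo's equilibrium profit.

2708.48

Mine Largo's profit: π = q_{Largo}(219 − 2q_{Largo} − q_{Mesa}) − 32q_{Largo}.
∂π/∂q_{Largo} = 187 − 4q_{Largo} − q_{Mesa} = 0 ⇒ q_{Largo} = 46.75 − 0.25q_{Mesa}.
Similarly q_{Mesa} = 49 − 0.25q_{Largo}.
Plugging q_{Mesa} into Largo's best response: q_{Largo} = 46.75 − 0.25(49 − 0.25q_{Largo}) ⇒ 0.9375q_{Largo} = 34.5, so q_{Largo} = 36.8.
Then q_{Mesa} = 49 − 0.25·36.8 = 39.8.
P_{Largo} = 219 − 2·36.8 − 39.8 = 105.6.
Profit = (105.6 − 32)·36.8 = 2708.48.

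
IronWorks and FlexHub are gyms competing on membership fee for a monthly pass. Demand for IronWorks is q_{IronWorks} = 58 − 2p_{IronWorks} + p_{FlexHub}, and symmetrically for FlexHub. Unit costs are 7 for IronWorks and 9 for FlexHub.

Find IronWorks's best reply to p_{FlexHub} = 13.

21.25

IronWorks's profit: π = (p_{IronWorks} − 7)(58 − 2p_{IronWorks} + p_{FlexHub}).
∂π/∂p_{IronWorks} = 72 − 4p_{IronWorks} + p_{FlexHub} = 0 ⇒ p_{IronWorks} = 18 + 0.25p_{FlexHub}.
At p_{FlexHub} = 13: p_{IronWorks} = 18 + 0.25·13 = 21.25.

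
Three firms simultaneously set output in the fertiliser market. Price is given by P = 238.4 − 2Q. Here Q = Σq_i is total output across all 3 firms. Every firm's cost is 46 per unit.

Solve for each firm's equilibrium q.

24.05

A representative firm's profit is π_i = q_i(238.4 − 2Q) − 46q_i, with Q = q_i + Σ_{j≠i} q_j.
First-order condition: 192.4 − 4q_i − 2Σ_{j≠i} q_j = 0.
In a symmetric equilibrium every firm chooses the same q, so Σ_{j≠i} q_j = 2q. The condition becomes 192.4 − 8q = 0, giving q = 192.4/8 = 24.05.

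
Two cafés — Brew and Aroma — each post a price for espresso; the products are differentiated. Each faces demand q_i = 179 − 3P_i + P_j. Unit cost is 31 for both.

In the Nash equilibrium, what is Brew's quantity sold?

70.2

Brew's profit: π = (P_{Brew} − 31)(179 − 3P_{Brew} + P_{Aroma}).
∂π/∂P_{Brew} = 272 − 6P_{Brew} + P_{Aroma} = 0 ⇒ P_{Brew} = 136/3 + (1/6)P_{Aroma}.
Setting P_{Brew} = P_{Aroma} in the reaction function: P_{Brew} = 136/3 + (1/6)P_{Brew}, so P_{Brew} = (136/3) / (5/6) = 54.4.
q_{Brew} = 179 − 3·54.4 + 54.4 = 70.2.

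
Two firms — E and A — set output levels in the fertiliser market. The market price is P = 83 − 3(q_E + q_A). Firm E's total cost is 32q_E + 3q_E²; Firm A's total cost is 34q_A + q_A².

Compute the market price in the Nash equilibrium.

59

Firm E's profit: π = q_E(83 − 3(q_E + q_A)) − 32q_E − 3q_E².
∂π/∂q_E = 51 − 12q_E − 3q_A = 0, so q_E = 4.25 − 0.25q_A.
For A: ∂π/∂q_A = 49 − 8q_A − 3q_E = 0 ⇒ q_A = 6.125 − 0.375q_E.
Plugging q_A into E's best response: q_E = 4.25 − 0.25(6.125 − 0.375q_E) ⇒ (29/32)q_E = 87/32, so q_E = 3.
Then q_A = 6.125 − 0.375·3 = 5.
Equilibrium price: P = 83 − 3·8 = 59.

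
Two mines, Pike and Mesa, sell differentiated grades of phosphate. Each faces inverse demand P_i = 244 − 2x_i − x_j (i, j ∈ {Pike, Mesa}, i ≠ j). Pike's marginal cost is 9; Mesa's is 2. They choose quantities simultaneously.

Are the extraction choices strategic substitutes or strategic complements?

Mine Pike's profit: π = x_{Pike}(244 − 2x_{Pike} − x_{Mesa}) − 9x_{Pike}.
∂π/∂x_{Pike} = 235 − 4x_{Pike} − x_{Mesa} = 0 ⇒ x_{Pike} = 58.75 − 0.25x_{Mesa}.
The best-response slope dx_{Pike}/dx_{Mesa} = −0.25 < 0: the reaction function is downward-sloping, so the choices are strategic substitutes.

strategic substitutes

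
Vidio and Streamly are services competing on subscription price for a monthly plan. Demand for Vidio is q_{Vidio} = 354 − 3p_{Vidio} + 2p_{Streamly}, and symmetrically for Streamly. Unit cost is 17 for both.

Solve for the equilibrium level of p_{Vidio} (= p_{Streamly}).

101.25

Vidio's profit: π = (p_{Vidio} − 17)(354 − 3p_{Vidio} + 2p_{Streamly}).
∂π/∂p_{Vidio} = 405 − 6p_{Vidio} + 2p_{Streamly} = 0 ⇒ p_{Vidio} = 67.5 + (1/3)p_{Streamly}.
The game is symmetric, so in equilibrium p_{Streamly} = p_{Vidio}: the reaction function gives (2/3)p_{Vidio} = 67.5, hence p_{Vidio} = 101.25.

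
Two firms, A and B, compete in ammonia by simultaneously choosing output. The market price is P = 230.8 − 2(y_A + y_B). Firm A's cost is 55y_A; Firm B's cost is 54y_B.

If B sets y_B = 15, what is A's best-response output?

Firm A's profit: π = y_A(230.8 − 2(y_A + y_B)) − 55y_A.
∂π/∂y_A = 175.8 − 4y_A − 2y_B = 0, so y_A = 43.95 − 0.5y_B.
At y_B = 15: y_A = 43.95 − 0.5·15 = 36.45.

36.45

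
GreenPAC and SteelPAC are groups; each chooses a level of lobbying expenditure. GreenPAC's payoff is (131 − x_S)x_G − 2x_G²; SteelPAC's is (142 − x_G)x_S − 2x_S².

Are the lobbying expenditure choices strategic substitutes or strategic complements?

strategic substitutes

Expanding GreenPAC's payoff: 131x_G − x_Sx_G − 2x_G².
∂π/∂x_G = 131 − x_S − 4x_G = 0, so x_G = 32.75 − 0.25x_S.
The best-response slope dx_G/dx_S = −0.25 < 0: the reaction function is downward-sloping, so the choices are strategic substitutes.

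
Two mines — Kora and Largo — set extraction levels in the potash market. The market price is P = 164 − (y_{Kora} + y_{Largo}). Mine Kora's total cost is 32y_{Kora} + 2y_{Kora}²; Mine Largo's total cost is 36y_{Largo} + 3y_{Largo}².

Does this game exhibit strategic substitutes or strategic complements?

strategic substitutes

Mine Kora's profit: π = y_{Kora}(164 − (y_{Kora} + y_{Largo})) − 32y_{Kora} − 2y_{Kora}².
∂π/∂y_{Kora} = 132 − 6y_{Kora} − y_{Largo} = 0, so y_{Kora} = 22 − (1/6)y_{Largo}.
The best-response slope dy_{Kora}/dy_{Largo} = −1/6 < 0: the reaction function is downward-sloping, so the choices are strategic substitutes.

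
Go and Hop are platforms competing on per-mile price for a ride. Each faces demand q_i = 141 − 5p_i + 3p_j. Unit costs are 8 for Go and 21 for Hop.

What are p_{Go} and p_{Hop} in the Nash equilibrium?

Go's profit: π = (p_{Go} − 8)(141 − 5p_{Go} + 3p_{Hop}).
∂π/∂p_{Go} = 181 − 10p_{Go} + 3p_{Hop} = 0 ⇒ p_{Go} = 18.1 + 0.3p_{Hop}.
Similarly p_{Hop} = 24.6 + 0.3p_{Go}.
Substituting the second reaction function into the first: p_{Go} = 18.1 + 0.3(24.6 + 0.3p_{Go}), which gives 0.91p_{Go} = 25.48 ⇒ p_{Go} = 28.
Then p_{Hop} = 24.6 + 0.3·28 = 33.

28, 33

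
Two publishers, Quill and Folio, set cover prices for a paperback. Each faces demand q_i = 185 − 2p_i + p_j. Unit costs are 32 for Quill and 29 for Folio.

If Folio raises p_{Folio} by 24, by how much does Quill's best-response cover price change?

6

Quill's profit: π = (p_{Quill} − 32)(185 − 2p_{Quill} + p_{Folio}).
∂π/∂p_{Quill} = 249 − 4p_{Quill} + p_{Folio} = 0 ⇒ p_{Quill} = 62.25 + 0.25p_{Folio}.
The reaction-function slope is 0.25, so a 24-unit rise in p_{Folio} moves p_{Quill} by 0.25 × 24 = 6. Quill's best response rises — the actions are strategic complements.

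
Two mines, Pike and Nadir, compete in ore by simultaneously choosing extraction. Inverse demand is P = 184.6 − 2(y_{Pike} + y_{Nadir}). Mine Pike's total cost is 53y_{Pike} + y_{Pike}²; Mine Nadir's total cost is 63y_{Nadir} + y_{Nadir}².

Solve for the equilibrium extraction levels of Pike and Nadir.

Mine Pike's profit: π = y_{Pike}(184.6 − 2(y_{Pike} + y_{Nadir})) − 53y_{Pike} − y_{Pike}².
∂π/∂y_{Pike} = 131.6 − 6y_{Pike} − 2y_{Nadir} = 0, so y_{Pike} = 329/15 − (1/3)y_{Nadir}.
By the same steps for Nadir: y_{Nadir} = 304/15 − (1/3)y_{Pike}.
Plugging y_{Nadir} into Pike's best response: y_{Pike} = 329/15 − (1/3)(304/15 − (1/3)y_{Pike}) ⇒ (8/9)y_{Pike} = 683/45, so y_{Pike} = 17.075.
Then y_{Nadir} = 304/15 − (1/3)·17.075 = 14.575.

17.075, 14.575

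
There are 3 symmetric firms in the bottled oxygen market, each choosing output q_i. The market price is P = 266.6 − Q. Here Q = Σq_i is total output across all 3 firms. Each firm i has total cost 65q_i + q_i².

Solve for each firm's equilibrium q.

A representative firm's profit is π_i = q_i(266.6 − Q) − 65q_i − q_i², with Q = q_i + Σ_{j≠i} q_j.
First-order condition: 201.6 − 4q_i − Σ_{j≠i} q_j = 0.
Imposing symmetry (q_j = q for all j) turns Σ_{j≠i} q_j into 2q, so 201.6 = 6q and q = 33.6.

33.6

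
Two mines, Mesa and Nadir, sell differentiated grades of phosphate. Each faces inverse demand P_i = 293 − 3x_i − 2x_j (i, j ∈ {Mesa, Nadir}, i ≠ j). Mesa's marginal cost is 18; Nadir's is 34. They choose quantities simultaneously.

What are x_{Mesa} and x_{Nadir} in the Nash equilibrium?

Mine Mesa's profit: π = x_{Mesa}(293 − 3x_{Mesa} − 2x_{Nadir}) − 18x_{Mesa}.
∂π/∂x_{Mesa} = 275 − 6x_{Mesa} − 2x_{Nadir} = 0 ⇒ x_{Mesa} = 275/6 − (1/3)x_{Nadir}.
Similarly x_{Nadir} = 259/6 − (1/3)x_{Mesa}.
Solving the two reaction functions simultaneously: (1 − (−1/3)(−1/3))x_{Mesa} = 275/6 − (1/3)·(259/6), so (8/9)x_{Mesa} = 283/9 and x_{Mesa} = 35.375.
Then x_{Nadir} = 259/6 − (1/3)·35.375 = 31.375.

35.375, 31.375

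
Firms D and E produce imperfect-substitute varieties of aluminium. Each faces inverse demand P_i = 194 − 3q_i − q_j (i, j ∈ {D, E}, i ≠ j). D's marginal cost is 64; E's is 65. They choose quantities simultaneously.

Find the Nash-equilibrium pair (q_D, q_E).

Firm D's profit: π = q_D(194 − 3q_D − q_E) − 64q_D.
∂π/∂q_D = 130 − 6q_D − q_E = 0 ⇒ q_D = 65/3 − (1/6)q_E.
Similarly q_E = 21.5 − (1/6)q_D.
Substituting the second reaction function into the first: q_D = 65/3 − (1/6)(21.5 − (1/6)q_D), which gives (35/36)q_D = 217/12 ⇒ q_D = 18.6.
Then q_E = 21.5 − (1/6)·18.6 = 18.4.

18.6, 18.4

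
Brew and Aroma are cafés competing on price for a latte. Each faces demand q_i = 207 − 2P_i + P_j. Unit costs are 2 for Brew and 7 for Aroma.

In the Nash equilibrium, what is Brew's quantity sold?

138

Brew's profit: π = (P_{Brew} − 2)(207 − 2P_{Brew} + P_{Aroma}).
∂π/∂P_{Brew} = 211 − 4P_{Brew} + P_{Aroma} = 0 ⇒ P_{Brew} = 52.75 + 0.25P_{Aroma}.
Similarly P_{Aroma} = 55.25 + 0.25P_{Brew}.
Solving the two reaction functions simultaneously: (1 − (0.25)(0.25))P_{Brew} = 52.75 + 0.25·55.25, so 0.9375P_{Brew} = 66.5625 and P_{Brew} = 71.
Then P_{Aroma} = 55.25 + 0.25·71 = 73.
q_{Brew} = 207 − 2·71 + 73 = 138.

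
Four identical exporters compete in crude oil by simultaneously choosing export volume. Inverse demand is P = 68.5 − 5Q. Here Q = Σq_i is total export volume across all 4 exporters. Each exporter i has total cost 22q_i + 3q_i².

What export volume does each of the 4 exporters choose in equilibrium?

A representative exporter's profit is π_i = q_i(68.5 − 5Q) − 22q_i − 3q_i², with Q = q_i + Σ_{j≠i} q_j.
First-order condition: 46.5 − 16q_i − 5Σ_{j≠i} q_j = 0.
With identical exporters, set every q_j = q: then 46.5 − 16q − 15q = 0, i.e. q = 46.5/31 = 1.5.

1.5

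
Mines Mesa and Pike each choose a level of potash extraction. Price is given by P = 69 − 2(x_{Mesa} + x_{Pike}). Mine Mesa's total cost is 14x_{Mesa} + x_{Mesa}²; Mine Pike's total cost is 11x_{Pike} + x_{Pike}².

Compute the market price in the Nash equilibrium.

40.75

Mine Mesa's profit: π = x_{Mesa}(69 − 2(x_{Mesa} + x_{Pike})) − 14x_{Mesa} − x_{Mesa}².
∂π/∂x_{Mesa} = 55 − 6x_{Mesa} − 2x_{Pike} = 0, so x_{Mesa} = 55/6 − (1/3)x_{Pike}.
By the same steps for Pike: x_{Pike} = 29/3 − (1/3)x_{Mesa}.
Plugging x_{Pike} into Mesa's best response: x_{Mesa} = 55/6 − (1/3)(29/3 − (1/3)x_{Mesa}) ⇒ (8/9)x_{Mesa} = 107/18, so x_{Mesa} = 6.6875.
Then x_{Pike} = 29/3 − (1/3)·6.6875 = 7.4375.
Equilibrium price: P = 69 − 2·14.125 = 40.75.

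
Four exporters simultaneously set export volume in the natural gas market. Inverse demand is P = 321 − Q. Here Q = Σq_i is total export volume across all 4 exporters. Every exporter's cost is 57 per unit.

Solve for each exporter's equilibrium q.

A representative exporter's profit is π_i = q_i(321 − Q) − 57q_i, with Q = q_i + Σ_{j≠i} q_j.
First-order condition: 264 − 2q_i − Σ_{j≠i} q_j = 0.
Imposing symmetry (q_j = q for all j) turns Σ_{j≠i} q_j into 3q, so 264 = 5q and q = 52.8.

52.8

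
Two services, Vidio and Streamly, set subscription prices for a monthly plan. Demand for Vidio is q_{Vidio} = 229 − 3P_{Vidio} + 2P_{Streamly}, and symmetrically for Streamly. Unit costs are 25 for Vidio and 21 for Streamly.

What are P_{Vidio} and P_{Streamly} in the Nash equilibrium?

75.25, 73.75

Vidio's profit: π = (P_{Vidio} − 25)(229 − 3P_{Vidio} + 2P_{Streamly}).
∂π/∂P_{Vidio} = 304 − 6P_{Vidio} + 2P_{Streamly} = 0 ⇒ P_{Vidio} = 152/3 + (1/3)P_{Streamly}.
Similarly P_{Streamly} = 146/3 + (1/3)P_{Vidio}.
Solving the two reaction functions simultaneously: (1 − (1/3)(1/3))P_{Vidio} = 152/3 + (1/3)·(146/3), so (8/9)P_{Vidio} = 602/9 and P_{Vidio} = 75.25.
Then P_{Streamly} = 146/3 + (1/3)·75.25 = 73.75.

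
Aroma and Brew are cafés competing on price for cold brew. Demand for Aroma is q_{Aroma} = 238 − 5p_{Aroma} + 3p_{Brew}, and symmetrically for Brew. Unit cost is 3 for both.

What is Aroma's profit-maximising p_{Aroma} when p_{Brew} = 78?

48.7

Aroma's profit: π = (p_{Aroma} − 3)(238 − 5p_{Aroma} + 3p_{Brew}).
∂π/∂p_{Aroma} = 253 − 10p_{Aroma} + 3p_{Brew} = 0 ⇒ p_{Aroma} = 25.3 + 0.3p_{Brew}.
At p_{Brew} = 78: p_{Aroma} = 25.3 + 0.3·78 = 48.7.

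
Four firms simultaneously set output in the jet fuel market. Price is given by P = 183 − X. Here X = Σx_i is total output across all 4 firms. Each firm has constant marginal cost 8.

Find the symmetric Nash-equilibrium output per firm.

A representative firm's profit is π_i = x_i(183 − X) − 8x_i, with X = x_i + Σ_{j≠i} x_j.
First-order condition: 175 − 2x_i − Σ_{j≠i} x_j = 0.
Imposing symmetry (x_j = x for all j) turns Σ_{j≠i} x_j into 3x, so 175 = 5x and x = 35.

35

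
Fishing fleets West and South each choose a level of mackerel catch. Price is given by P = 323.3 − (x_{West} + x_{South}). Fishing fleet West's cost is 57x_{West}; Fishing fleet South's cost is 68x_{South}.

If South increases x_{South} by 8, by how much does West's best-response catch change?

-4

Fishing fleet West's profit: π = x_{West}(323.3 − (x_{West} + x_{South})) − 57x_{West}.
∂π/∂x_{West} = 266.3 − 2x_{West} − x_{South} = 0, so x_{West} = 133.15 − 0.5x_{South}.
The reaction-function slope is −0.5, so an 8-unit rise in x_{South} moves x_{West} by −0.5 × 8 = −4. West's best response falls — the actions are strategic substitutes.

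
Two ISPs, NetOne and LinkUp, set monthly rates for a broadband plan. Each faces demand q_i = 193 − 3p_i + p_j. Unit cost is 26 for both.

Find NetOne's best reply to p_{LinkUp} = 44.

NetOne's profit: π = (p_{NetOne} − 26)(193 − 3p_{NetOne} + p_{LinkUp}).
∂π/∂p_{NetOne} = 271 − 6p_{NetOne} + p_{LinkUp} = 0 ⇒ p_{NetOne} = 271/6 + (1/6)p_{LinkUp}.
At p_{LinkUp} = 44: p_{NetOne} = 271/6 + (1/6)·44 = 52.5.

52.5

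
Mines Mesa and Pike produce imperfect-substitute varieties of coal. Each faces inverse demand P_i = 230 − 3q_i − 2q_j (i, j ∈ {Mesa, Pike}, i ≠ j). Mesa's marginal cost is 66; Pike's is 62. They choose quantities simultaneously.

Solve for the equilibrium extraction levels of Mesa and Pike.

Mine Mesa's profit: π = q_{Mesa}(230 − 3q_{Mesa} − 2q_{Pike}) − 66q_{Mesa}.
∂π/∂q_{Mesa} = 164 − 6q_{Mesa} − 2q_{Pike} = 0 ⇒ q_{Mesa} = 82/3 − (1/3)q_{Pike}.
Similarly q_{Pike} = 28 − (1/3)q_{Mesa}.
Substituting the second reaction function into the first: q_{Mesa} = 82/3 − (1/3)(28 − (1/3)q_{Mesa}), which gives (8/9)q_{Mesa} = 18 ⇒ q_{Mesa} = 20.25.
Then q_{Pike} = 28 − (1/3)·20.25 = 21.25.

20.25, 21.25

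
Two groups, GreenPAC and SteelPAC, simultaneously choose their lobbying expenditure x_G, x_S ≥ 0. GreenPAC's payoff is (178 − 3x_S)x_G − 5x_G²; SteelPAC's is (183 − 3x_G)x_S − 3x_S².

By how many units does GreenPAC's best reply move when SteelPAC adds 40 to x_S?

Expanding GreenPAC's payoff: 178x_G − 3x_Sx_G − 5x_G².
∂π/∂x_G = 178 − 3x_S − 10x_G = 0, so x_G = 17.8 − 0.3x_S.
The reaction-function slope is −0.3, so a 40-unit rise in x_S moves x_G by −0.3 × 40 = −12. GreenPAC's best response falls — the actions are strategic substitutes.

-12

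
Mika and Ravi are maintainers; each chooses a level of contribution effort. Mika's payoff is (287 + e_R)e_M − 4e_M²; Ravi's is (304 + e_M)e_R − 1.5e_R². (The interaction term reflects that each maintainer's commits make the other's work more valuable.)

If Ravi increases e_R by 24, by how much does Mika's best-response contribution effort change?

Expanding Mika's payoff: 287e_M + e_Re_M − 4e_M².
∂π/∂e_M = 287 + e_R − 8e_M = 0, so e_M = 35.875 + 0.125e_R.
The reaction-function slope is 0.125, so a 24-unit rise in e_R moves e_M by 0.125 × 24 = 3. Mika's best response rises — the actions are strategic complements.

3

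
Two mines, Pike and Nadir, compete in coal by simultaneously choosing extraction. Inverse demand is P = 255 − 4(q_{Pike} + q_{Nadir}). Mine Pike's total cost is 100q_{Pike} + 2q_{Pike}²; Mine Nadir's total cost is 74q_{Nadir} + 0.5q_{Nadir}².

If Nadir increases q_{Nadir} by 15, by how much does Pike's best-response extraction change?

Mine Pike's profit: π = q_{Pike}(255 − 4(q_{Pike} + q_{Nadir})) − 100q_{Pike} − 2q_{Pike}².
∂π/∂q_{Pike} = 155 − 12q_{Pike} − 4q_{Nadir} = 0, so q_{Pike} = 155/12 − (1/3)q_{Nadir}.
The reaction-function slope is −1/3, so a 15-unit rise in q_{Nadir} moves q_{Pike} by −1/3 × 15 = −5. Pike's best response falls — the actions are strategic substitutes.

-5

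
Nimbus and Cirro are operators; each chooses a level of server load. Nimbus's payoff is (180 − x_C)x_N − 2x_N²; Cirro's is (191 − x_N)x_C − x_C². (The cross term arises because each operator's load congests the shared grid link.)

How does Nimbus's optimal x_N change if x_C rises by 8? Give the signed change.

-2

Expanding Nimbus's payoff: 180x_N − x_Cx_N − 2x_N².
∂π/∂x_N = 180 − x_C − 4x_N = 0, so x_N = 45 − 0.25x_C.
The reaction-function slope is −0.25, so an 8-unit rise in x_C moves x_N by −0.25 × 8 = −2. Nimbus's best response falls — the actions are strategic substitutes.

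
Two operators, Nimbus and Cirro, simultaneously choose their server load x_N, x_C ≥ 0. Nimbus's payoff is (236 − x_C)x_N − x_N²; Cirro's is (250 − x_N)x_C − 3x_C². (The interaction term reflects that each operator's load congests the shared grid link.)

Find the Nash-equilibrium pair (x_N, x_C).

106, 24

Expanding Nimbus's payoff: 236x_N − x_Cx_N − x_N².
∂π/∂x_N = 236 − x_C − 2x_N = 0, so x_N = 118 − 0.5x_C.
Likewise for Cirro: x_C = 125/3 − (1/6)x_N.
Solving the two reaction functions simultaneously: (1 − (−0.5)(−1/6))x_N = 118 − 0.5·(125/3), so (11/12)x_N = 583/6 and x_N = 106.
Then x_C = 125/3 − (1/6)·106 = 24.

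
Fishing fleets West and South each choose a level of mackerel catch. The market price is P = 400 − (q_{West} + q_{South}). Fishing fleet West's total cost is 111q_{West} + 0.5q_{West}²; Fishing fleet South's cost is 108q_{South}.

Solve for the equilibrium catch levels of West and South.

Fishing fleet West's profit: π = q_{West}(400 − (q_{West} + q_{South})) − 111q_{West} − 0.5q_{West}².
∂π/∂q_{West} = 289 − 3q_{West} − q_{South} = 0, so q_{West} = 289/3 − (1/3)q_{South}.
For South: ∂π/∂q_{South} = 292 − 2q_{South} − q_{West} = 0 ⇒ q_{South} = 146 − 0.5q_{West}.
Substituting the second reaction function into the first: q_{West} = 289/3 − (1/3)(146 − 0.5q_{West}), which gives (5/6)q_{West} = 143/3 ⇒ q_{West} = 57.2.
Then q_{South} = 146 − 0.5·57.2 = 117.4.

57.2, 117.4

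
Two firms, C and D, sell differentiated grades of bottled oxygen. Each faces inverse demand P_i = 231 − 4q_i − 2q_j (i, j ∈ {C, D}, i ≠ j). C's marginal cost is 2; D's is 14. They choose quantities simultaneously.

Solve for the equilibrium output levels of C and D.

Firm C's profit: π = q_C(231 − 4q_C − 2q_D) − 2q_C.
∂π/∂q_C = 229 − 8q_C − 2q_D = 0 ⇒ q_C = 28.625 − 0.25q_D.
Similarly q_D = 27.125 − 0.25q_C.
Plugging q_D into C's best response: q_C = 28.625 − 0.25(27.125 − 0.25q_C) ⇒ 0.9375q_C = 699/32, so q_C = 23.3.
Then q_D = 27.125 − 0.25·23.3 = 21.3.

23.3, 21.3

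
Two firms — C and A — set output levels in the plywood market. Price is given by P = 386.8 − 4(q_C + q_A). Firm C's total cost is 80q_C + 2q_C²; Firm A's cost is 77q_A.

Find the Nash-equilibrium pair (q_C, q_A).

Firm C's profit: π = q_C(386.8 − 4(q_C + q_A)) − 80q_C − 2q_C².
∂π/∂q_C = 306.8 − 12q_C − 4q_A = 0, so q_C = 767/30 − (1/3)q_A.
For A: ∂π/∂q_A = 309.8 − 8q_A − 4q_C = 0 ⇒ q_A = 38.725 − 0.5q_C.
Solving the two reaction functions simultaneously: (1 − (−1/3)(−0.5))q_C = 767/30 − (1/3)·38.725, so (5/6)q_C = 1519/120 and q_C = 15.19.
Then q_A = 38.725 − 0.5·15.19 = 31.13.

15.19, 31.13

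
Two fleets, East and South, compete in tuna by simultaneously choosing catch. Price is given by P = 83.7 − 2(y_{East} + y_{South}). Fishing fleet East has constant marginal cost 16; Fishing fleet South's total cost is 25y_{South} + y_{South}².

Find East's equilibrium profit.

Fishing fleet East's profit: π = y_{East}(83.7 − 2(y_{East} + y_{South})) − 16y_{East}.
∂π/∂y_{East} = 67.7 − 4y_{East} − 2y_{South} = 0, so y_{East} = 16.925 − 0.5y_{South}.
For South: ∂π/∂y_{South} = 58.7 − 6y_{South} − 2y_{East} = 0 ⇒ y_{South} = 587/60 − (1/3)y_{East}.
Substituting the second reaction function into the first: y_{East} = 16.925 − 0.5(587/60 − (1/3)y_{East}), which gives (5/6)y_{East} = 361/30 ⇒ y_{East} = 14.44.
Then y_{South} = 587/60 − (1/3)·14.44 = 4.97.
Price P = 83.7 − 2·19.41 = 44.88.
East's profit: (44.88 − 16)·14.44 = 417.0272.

417.0272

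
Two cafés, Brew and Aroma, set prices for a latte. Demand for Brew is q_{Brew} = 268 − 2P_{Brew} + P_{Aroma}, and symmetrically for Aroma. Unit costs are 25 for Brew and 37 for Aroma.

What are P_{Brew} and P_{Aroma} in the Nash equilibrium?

Brew's profit: π = (P_{Brew} − 25)(268 − 2P_{Brew} + P_{Aroma}).
∂π/∂P_{Brew} = 318 − 4P_{Brew} + P_{Aroma} = 0 ⇒ P_{Brew} = 79.5 + 0.25P_{Aroma}.
Similarly P_{Aroma} = 85.5 + 0.25P_{Brew}.
Plugging P_{Aroma} into Brew's best response: P_{Brew} = 79.5 + 0.25(85.5 + 0.25P_{Brew}) ⇒ 0.9375P_{Brew} = 100.875, so P_{Brew} = 107.6.
Then P_{Aroma} = 85.5 + 0.25·107.6 = 112.4.

107.6, 112.4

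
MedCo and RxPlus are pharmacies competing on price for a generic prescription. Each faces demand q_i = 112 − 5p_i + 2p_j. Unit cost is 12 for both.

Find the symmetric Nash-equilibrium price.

MedCo's profit: π = (p_{MedCo} − 12)(112 − 5p_{MedCo} + 2p_{RxPlus}).
∂π/∂p_{MedCo} = 172 − 10p_{MedCo} + 2p_{RxPlus} = 0 ⇒ p_{MedCo} = 17.2 + 0.2p_{RxPlus}.
By symmetry p_{RxPlus} = p_{MedCo}; substituting into the reaction function, 0.8p_{MedCo} = 17.2 and p_{MedCo} = 21.5.

21.5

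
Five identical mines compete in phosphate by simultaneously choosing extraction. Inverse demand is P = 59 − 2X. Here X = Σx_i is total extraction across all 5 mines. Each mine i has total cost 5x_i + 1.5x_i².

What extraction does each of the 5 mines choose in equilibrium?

A representative mine's profit is π_i = x_i(59 − 2X) − 5x_i − 1.5x_i², with X = x_i + Σ_{j≠i} x_j.
First-order condition: 54 − 7x_i − 2Σ_{j≠i} x_j = 0.
Imposing symmetry (x_j = x for all j) turns Σ_{j≠i} x_j into 4x, so 54 = 15x and x = 3.6.

3.6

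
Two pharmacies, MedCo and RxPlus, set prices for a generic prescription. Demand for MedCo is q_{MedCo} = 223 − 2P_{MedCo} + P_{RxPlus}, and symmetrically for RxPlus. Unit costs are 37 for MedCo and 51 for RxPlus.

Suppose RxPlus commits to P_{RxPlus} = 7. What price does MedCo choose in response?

MedCo's profit: π = (P_{MedCo} − 37)(223 − 2P_{MedCo} + P_{RxPlus}).
∂π/∂P_{MedCo} = 297 − 4P_{MedCo} + P_{RxPlus} = 0 ⇒ P_{MedCo} = 74.25 + 0.25P_{RxPlus}.
At P_{RxPlus} = 7: P_{MedCo} = 74.25 + 0.25·7 = 76.

76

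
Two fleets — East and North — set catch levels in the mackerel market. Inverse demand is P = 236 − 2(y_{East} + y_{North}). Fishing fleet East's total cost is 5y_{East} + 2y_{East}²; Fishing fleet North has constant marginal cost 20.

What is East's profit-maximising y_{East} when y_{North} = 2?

Fishing fleet East's profit: π = y_{East}(236 − 2(y_{East} + y_{North})) − 5y_{East} − 2y_{East}².
∂π/∂y_{East} = 231 − 8y_{East} − 2y_{North} = 0, so y_{East} = 28.875 − 0.25y_{North}.
At y_{North} = 2: y_{East} = 28.875 − 0.25·2 = 28.375.

28.375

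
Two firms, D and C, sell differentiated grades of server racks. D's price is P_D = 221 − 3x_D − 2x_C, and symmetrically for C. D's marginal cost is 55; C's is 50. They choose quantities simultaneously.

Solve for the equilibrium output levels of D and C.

Firm D's profit: π = x_D(221 − 3x_D − 2x_C) − 55x_D.
∂π/∂x_D = 166 − 6x_D − 2x_C = 0 ⇒ x_D = 83/3 − (1/3)x_C.
Similarly x_C = 28.5 − (1/3)x_D.
Substituting the second reaction function into the first: x_D = 83/3 − (1/3)(28.5 − (1/3)x_D), which gives (8/9)x_D = 109/6 ⇒ x_D = 20.4375.
Then x_C = 28.5 − (1/3)·20.4375 = 21.6875.

20.4375, 21.6875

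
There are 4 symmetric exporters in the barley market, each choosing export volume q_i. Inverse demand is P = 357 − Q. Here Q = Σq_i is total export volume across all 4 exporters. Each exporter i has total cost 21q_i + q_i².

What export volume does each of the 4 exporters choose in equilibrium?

A representative exporter's profit is π_i = q_i(357 − Q) − 21q_i − q_i², with Q = q_i + Σ_{j≠i} q_j.
First-order condition: 336 − 4q_i − Σ_{j≠i} q_j = 0.
With identical exporters, set every q_j = q: then 336 − 4q − 3q = 0, i.e. q = 336/7 = 48.

48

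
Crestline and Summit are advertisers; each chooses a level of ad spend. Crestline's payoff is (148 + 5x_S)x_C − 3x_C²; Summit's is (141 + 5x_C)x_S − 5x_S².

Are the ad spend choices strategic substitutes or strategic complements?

strategic complements

Expanding Crestline's payoff: 148x_C + 5x_Sx_C − 3x_C².
∂π/∂x_C = 148 + 5x_S − 6x_C = 0, so x_C = 74/3 + (5/6)x_S.
The best-response slope dx_C/dx_S = 5/6 > 0: the reaction function is upward-sloping, so the choices are strategic complements.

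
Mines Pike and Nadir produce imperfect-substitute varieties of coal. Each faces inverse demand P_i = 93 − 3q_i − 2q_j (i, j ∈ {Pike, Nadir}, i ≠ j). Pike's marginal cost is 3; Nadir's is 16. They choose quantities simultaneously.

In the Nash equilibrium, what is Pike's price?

Mine Pike's profit: π = q_{Pike}(93 − 3q_{Pike} − 2q_{Nadir}) − 3q_{Pike}.
∂π/∂q_{Pike} = 90 − 6q_{Pike} − 2q_{Nadir} = 0 ⇒ q_{Pike} = 15 − (1/3)q_{Nadir}.
Similarly q_{Nadir} = 77/6 − (1/3)q_{Pike}.
Plugging q_{Nadir} into Pike's best response: q_{Pike} = 15 − (1/3)(77/6 − (1/3)q_{Pike}) ⇒ (8/9)q_{Pike} = 193/18, so q_{Pike} = 12.0625.
Then q_{Nadir} = 77/6 − (1/3)·12.0625 = 8.8125.
P_{Pike} = 93 − 3·12.0625 − 2·8.8125 = 39.1875.

39.1875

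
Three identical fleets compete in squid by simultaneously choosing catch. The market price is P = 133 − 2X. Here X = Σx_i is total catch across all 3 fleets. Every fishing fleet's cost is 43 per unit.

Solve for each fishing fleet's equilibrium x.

A representative fishing fleet's profit is π_i = x_i(133 − 2X) − 43x_i, with X = x_i + Σ_{j≠i} x_j.
First-order condition: 90 − 4x_i − 2Σ_{j≠i} x_j = 0.
With identical fishing fleets, set every x_j = x: then 90 − 4x − 4x = 0, i.e. x = 90/8 = 11.25.

11.25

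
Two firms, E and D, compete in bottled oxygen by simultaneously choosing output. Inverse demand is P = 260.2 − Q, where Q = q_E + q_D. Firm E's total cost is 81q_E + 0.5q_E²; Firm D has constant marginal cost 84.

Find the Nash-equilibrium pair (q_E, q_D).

Firm E's profit: π = q_E(260.2 − (q_E + q_D)) − 81q_E − 0.5q_E².
∂π/∂q_E = 179.2 − 3q_E − q_D = 0, so q_E = 896/15 − (1/3)q_D.
For D: ∂π/∂q_D = 176.2 − 2q_D − q_E = 0 ⇒ q_D = 88.1 − 0.5q_E.
Plugging q_D into E's best response: q_E = 896/15 − (1/3)(88.1 − 0.5q_E) ⇒ (5/6)q_E = 911/30, so q_E = 36.44.
Then q_D = 88.1 − 0.5·36.44 = 69.88.

36.44, 69.88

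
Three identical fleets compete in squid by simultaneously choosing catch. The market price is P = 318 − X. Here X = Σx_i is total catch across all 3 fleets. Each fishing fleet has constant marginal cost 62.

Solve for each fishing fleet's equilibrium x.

A representative fishing fleet's profit is π_i = x_i(318 − X) − 62x_i, with X = x_i + Σ_{j≠i} x_j.
First-order condition: 256 − 2x_i − Σ_{j≠i} x_j = 0.
In a symmetric equilibrium every fishing fleet chooses the same x, so Σ_{j≠i} x_j = 2x. The condition becomes 256 − 4x = 0, giving x = 256/4 = 64.

64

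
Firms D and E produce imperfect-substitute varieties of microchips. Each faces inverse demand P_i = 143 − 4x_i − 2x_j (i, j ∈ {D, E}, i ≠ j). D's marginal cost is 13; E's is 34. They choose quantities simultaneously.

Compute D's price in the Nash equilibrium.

Firm D's profit: π = x_D(143 − 4x_D − 2x_E) − 13x_D.
∂π/∂x_D = 130 − 8x_D − 2x_E = 0 ⇒ x_D = 16.25 − 0.25x_E.
Similarly x_E = 13.625 − 0.25x_D.
Solving the two reaction functions simultaneously: (1 − (−0.25)(−0.25))x_D = 16.25 − 0.25·13.625, so 0.9375x_D = 411/32 and x_D = 13.7.
Then x_E = 13.625 − 0.25·13.7 = 10.2.
P_D = 143 − 4·13.7 − 2·10.2 = 67.8.

67.8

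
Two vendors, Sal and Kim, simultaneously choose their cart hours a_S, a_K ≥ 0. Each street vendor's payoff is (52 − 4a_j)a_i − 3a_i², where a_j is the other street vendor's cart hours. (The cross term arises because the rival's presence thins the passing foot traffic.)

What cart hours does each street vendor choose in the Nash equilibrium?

5.2

Sal's payoff is (52 − 4a_K)a_S − 3a_S².
∂π/∂a_S = 52 − 4a_K − 6a_S = 0, so a_S = 26/3 − (2/3)a_K.
The game is symmetric, so in equilibrium a_K = a_S: the reaction function gives (5/3)a_S = 26/3, hence a_S = 5.2.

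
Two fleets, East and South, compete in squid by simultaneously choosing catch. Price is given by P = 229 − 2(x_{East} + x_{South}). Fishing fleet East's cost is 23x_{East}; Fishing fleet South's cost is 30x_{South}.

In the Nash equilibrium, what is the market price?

Fishing fleet East's profit: π = x_{East}(229 − 2(x_{East} + x_{South})) − 23x_{East}.
∂π/∂x_{East} = 206 − 4x_{East} − 2x_{South} = 0, so x_{East} = 51.5 − 0.5x_{South}.
By the same steps for South: x_{South} = 49.75 − 0.5x_{East}.
Solving the two reaction functions simultaneously: (1 − (−0.5)(−0.5))x_{East} = 51.5 − 0.5·49.75, so 0.75x_{East} = 26.625 and x_{East} = 35.5.
Then x_{South} = 49.75 − 0.5·35.5 = 32.
Equilibrium price: P = 229 − 2·67.5 = 94.

94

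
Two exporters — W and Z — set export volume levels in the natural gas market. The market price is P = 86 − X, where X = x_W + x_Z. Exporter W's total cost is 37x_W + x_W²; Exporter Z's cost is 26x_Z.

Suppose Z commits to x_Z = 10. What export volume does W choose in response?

9.75

Exporter W's profit: π = x_W(86 − (x_W + x_Z)) − 37x_W − x_W².
∂π/∂x_W = 49 − 4x_W − x_Z = 0, so x_W = 12.25 − 0.25x_Z.
At x_Z = 10: x_W = 12.25 − 0.25·10 = 9.75.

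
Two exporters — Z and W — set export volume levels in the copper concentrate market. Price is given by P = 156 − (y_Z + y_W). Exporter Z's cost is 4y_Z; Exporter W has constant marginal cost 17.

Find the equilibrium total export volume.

97

Exporter Z's profit: π = y_Z(156 − (y_Z + y_W)) − 4y_Z.
∂π/∂y_Z = 152 − 2y_Z − y_W = 0, so y_Z = 76 − 0.5y_W.
By the same steps for W: y_W = 69.5 − 0.5y_Z.
Plugging y_W into Z's best response: y_Z = 76 − 0.5(69.5 − 0.5y_Z) ⇒ 0.75y_Z = 41.25, so y_Z = 55.
Then y_W = 69.5 − 0.5·55 = 42.
Total export volume: 55 + 42 = 97.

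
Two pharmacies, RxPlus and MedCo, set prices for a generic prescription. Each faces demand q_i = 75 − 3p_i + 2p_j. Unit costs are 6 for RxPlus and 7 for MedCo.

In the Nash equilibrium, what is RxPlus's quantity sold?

52.3125

RxPlus's profit: π = (p_{RxPlus} − 6)(75 − 3p_{RxPlus} + 2p_{MedCo}).
∂π/∂p_{RxPlus} = 93 − 6p_{RxPlus} + 2p_{MedCo} = 0 ⇒ p_{RxPlus} = 15.5 + (1/3)p_{MedCo}.
Similarly p_{MedCo} = 16 + (1/3)p_{RxPlus}.
Plugging p_{MedCo} into RxPlus's best response: p_{RxPlus} = 15.5 + (1/3)(16 + (1/3)p_{RxPlus}) ⇒ (8/9)p_{RxPlus} = 125/6, so p_{RxPlus} = 23.4375.
Then p_{MedCo} = 16 + (1/3)·23.4375 = 23.8125.
q_{RxPlus} = 75 − 3·23.4375 + 2·23.8125 = 52.3125.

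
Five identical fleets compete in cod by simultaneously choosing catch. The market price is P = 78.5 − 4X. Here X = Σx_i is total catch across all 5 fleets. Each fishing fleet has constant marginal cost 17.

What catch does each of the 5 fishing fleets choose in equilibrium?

A representative fishing fleet's profit is π_i = x_i(78.5 − 4X) − 17x_i, with X = x_i + Σ_{j≠i} x_j.
First-order condition: 61.5 − 8x_i − 4Σ_{j≠i} x_j = 0.
With identical fishing fleets, set every x_j = x: then 61.5 − 8x − 16x = 0, i.e. x = 61.5/24 = 2.5625.

2.5625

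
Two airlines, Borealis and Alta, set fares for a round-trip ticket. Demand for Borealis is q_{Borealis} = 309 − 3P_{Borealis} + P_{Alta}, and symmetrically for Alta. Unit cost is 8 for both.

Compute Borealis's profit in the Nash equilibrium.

10301.88

Borealis's profit: π = (P_{Borealis} − 8)(309 − 3P_{Borealis} + P_{Alta}).
∂π/∂P_{Borealis} = 333 − 6P_{Borealis} + P_{Alta} = 0 ⇒ P_{Borealis} = 55.5 + (1/6)P_{Alta}.
Setting P_{Borealis} = P_{Alta} in the reaction function: P_{Borealis} = 55.5 + (1/6)P_{Borealis}, so P_{Borealis} = 55.5 / (5/6) = 66.6.
q_{Borealis} = 309 − 3·66.6 + 66.6 = 175.8.
Profit = (66.6 − 8)·175.8 = 10301.88.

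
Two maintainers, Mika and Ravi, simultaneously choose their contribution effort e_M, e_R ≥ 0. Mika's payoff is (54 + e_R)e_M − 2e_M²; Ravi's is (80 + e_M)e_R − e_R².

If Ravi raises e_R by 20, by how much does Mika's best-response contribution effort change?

Expanding Mika's payoff: 54e_M + e_Re_M − 2e_M².
∂π/∂e_M = 54 + e_R − 4e_M = 0, so e_M = 13.5 + 0.25e_R.
The reaction-function slope is 0.25, so a 20-unit rise in e_R moves e_M by 0.25 × 20 = 5. Mika's best response rises — the actions are strategic complements.

5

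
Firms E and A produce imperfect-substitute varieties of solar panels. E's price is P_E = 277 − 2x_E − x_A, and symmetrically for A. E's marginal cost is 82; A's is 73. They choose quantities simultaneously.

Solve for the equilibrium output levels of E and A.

38.4, 41.4

Firm E's profit: π = x_E(277 − 2x_E − x_A) − 82x_E.
∂π/∂x_E = 195 − 4x_E − x_A = 0 ⇒ x_E = 48.75 − 0.25x_A.
Similarly x_A = 51 − 0.25x_E.
Substituting the second reaction function into the first: x_E = 48.75 − 0.25(51 − 0.25x_E), which gives 0.9375x_E = 36 ⇒ x_E = 38.4.
Then x_A = 51 − 0.25·38.4 = 41.4.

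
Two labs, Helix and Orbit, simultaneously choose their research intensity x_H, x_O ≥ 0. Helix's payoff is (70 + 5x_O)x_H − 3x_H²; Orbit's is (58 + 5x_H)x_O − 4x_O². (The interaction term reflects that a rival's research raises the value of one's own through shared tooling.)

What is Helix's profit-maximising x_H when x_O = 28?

Expanding Helix's payoff: 70x_H + 5x_Ox_H − 3x_H².
∂π/∂x_H = 70 + 5x_O − 6x_H = 0, so x_H = 35/3 + (5/6)x_O.
At x_O = 28: x_H = 35/3 + (5/6)·28 = 35.

35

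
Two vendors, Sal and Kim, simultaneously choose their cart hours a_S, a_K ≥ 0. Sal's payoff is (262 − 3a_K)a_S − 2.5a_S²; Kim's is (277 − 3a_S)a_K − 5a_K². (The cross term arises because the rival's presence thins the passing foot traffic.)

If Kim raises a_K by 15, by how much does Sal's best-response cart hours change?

-9

Expanding Sal's payoff: 262a_S − 3a_Ka_S − 2.5a_S².
∂π/∂a_S = 262 − 3a_K − 5a_S = 0, so a_S = 52.4 − 0.6a_K.
The reaction-function slope is −0.6, so a 15-unit rise in a_K moves a_S by −0.6 × 15 = −9. Sal's best response falls — the actions are strategic substitutes.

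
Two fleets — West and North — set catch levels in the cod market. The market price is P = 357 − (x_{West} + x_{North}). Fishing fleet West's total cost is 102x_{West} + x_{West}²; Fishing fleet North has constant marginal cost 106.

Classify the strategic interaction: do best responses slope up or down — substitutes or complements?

strategic substitutes

Fishing fleet West's profit: π = x_{West}(357 − (x_{West} + x_{North})) − 102x_{West} − x_{West}².
∂π/∂x_{West} = 255 − 4x_{West} − x_{North} = 0, so x_{West} = 63.75 − 0.25x_{North}.
The best-response slope dx_{West}/dx_{North} = −0.25 < 0: the reaction function is downward-sloping, so the choices are strategic substitutes.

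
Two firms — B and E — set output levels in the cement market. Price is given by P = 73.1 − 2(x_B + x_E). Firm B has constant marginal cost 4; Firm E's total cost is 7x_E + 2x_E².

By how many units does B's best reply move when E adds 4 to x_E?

-2

Firm B's profit: π = x_B(73.1 − 2(x_B + x_E)) − 4x_B.
∂π/∂x_B = 69.1 − 4x_B − 2x_E = 0, so x_B = 17.275 − 0.5x_E.
The reaction-function slope is −0.5, so a 4-unit rise in x_E moves x_B by −0.5 × 4 = −2. B's best response falls — the actions are strategic substitutes.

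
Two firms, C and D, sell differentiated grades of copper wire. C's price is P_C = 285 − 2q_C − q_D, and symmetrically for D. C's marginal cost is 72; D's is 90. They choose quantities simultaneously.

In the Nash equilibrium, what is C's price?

159.6

Firm C's profit: π = q_C(285 − 2q_C − q_D) − 72q_C.
∂π/∂q_C = 213 − 4q_C − q_D = 0 ⇒ q_C = 53.25 − 0.25q_D.
Similarly q_D = 48.75 − 0.25q_C.
Solving the two reaction functions simultaneously: (1 − (−0.25)(−0.25))q_C = 53.25 − 0.25·48.75, so 0.9375q_C = 41.0625 and q_C = 43.8.
Then q_D = 48.75 − 0.25·43.8 = 37.8.
P_C = 285 − 2·43.8 − 37.8 = 159.6.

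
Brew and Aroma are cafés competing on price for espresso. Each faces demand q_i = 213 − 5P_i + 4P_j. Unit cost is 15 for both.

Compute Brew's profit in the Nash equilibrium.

5445

Brew's profit: π = (P_{Brew} − 15)(213 − 5P_{Brew} + 4P_{Aroma}).
∂π/∂P_{Brew} = 288 − 10P_{Brew} + 4P_{Aroma} = 0 ⇒ P_{Brew} = 28.8 + 0.4P_{Aroma}.
By symmetry P_{Aroma} = P_{Brew}; substituting into the reaction function, 0.6P_{Brew} = 28.8 and P_{Brew} = 48.
q_{Brew} = 213 − 5·48 + 4·48 = 165.
Profit = (48 − 15)·165 = 5445.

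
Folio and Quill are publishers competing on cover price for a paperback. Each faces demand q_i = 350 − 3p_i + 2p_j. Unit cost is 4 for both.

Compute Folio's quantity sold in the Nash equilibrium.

Folio's profit: π = (p_{Folio} − 4)(350 − 3p_{Folio} + 2p_{Quill}).
∂π/∂p_{Folio} = 362 − 6p_{Folio} + 2p_{Quill} = 0 ⇒ p_{Folio} = 181/3 + (1/3)p_{Quill}.
Setting p_{Folio} = p_{Quill} in the reaction function: p_{Folio} = 181/3 + (1/3)p_{Folio}, so p_{Folio} = (181/3) / (2/3) = 90.5.
q_{Folio} = 350 − 3·90.5 + 2·90.5 = 259.5.

259.5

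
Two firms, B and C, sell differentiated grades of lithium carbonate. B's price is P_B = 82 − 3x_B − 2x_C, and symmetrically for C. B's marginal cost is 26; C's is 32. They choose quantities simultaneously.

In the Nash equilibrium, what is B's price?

Firm B's profit: π = x_B(82 − 3x_B − 2x_C) − 26x_B.
∂π/∂x_B = 56 − 6x_B − 2x_C = 0 ⇒ x_B = 28/3 − (1/3)x_C.
Similarly x_C = 25/3 − (1/3)x_B.
Plugging x_C into B's best response: x_B = 28/3 − (1/3)(25/3 − (1/3)x_B) ⇒ (8/9)x_B = 59/9, so x_B = 7.375.
Then x_C = 25/3 − (1/3)·7.375 = 5.875.
P_B = 82 − 3·7.375 − 2·5.875 = 48.125.

48.125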